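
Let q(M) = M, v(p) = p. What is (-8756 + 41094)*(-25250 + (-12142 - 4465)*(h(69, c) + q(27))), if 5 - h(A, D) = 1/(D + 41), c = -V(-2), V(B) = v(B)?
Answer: -773537086750/43 ≈ -1.7989e+10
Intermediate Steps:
V(B) = B
c = 2 (c = -1*(-2) = 2)
h(A, D) = 5 - 1/(41 + D) (h(A, D) = 5 - 1/(D + 41) = 5 - 1/(41 + D))
(-8756 + 41094)*(-25250 + (-12142 - 4465)*(h(69, c) + q(27))) = (-8756 + 41094)*(-25250 + (-12142 - 4465)*((204 + 5*2)/(41 + 2) + 27)) = 32338*(-25250 - 16607*((204 + 10)/43 + 27)) = 32338*(-25250 - 16607*((1/43)*214 + 27)) = 32338*(-25250 - 16607*(214/43 + 27)) = 32338*(-25250 - 16607*1375/43) = 32338*(-25250 - 22834625/43) = 32338*(-23920375/43) = -773537086750/43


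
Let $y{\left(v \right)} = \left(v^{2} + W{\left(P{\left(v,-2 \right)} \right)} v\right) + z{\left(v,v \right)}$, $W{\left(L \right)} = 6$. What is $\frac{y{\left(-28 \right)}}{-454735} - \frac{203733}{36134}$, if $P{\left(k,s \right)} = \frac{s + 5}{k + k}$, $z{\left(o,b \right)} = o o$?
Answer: $- \frac{18539022671}{3286278898} \approx -5.6413$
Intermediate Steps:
$z{\left(o,b \right)} = o^{2}$
$P{\left(k,s \right)} = \frac{5 + s}{2 k}$
$y{\left(v \right)} = 2 v^{2} + 6 v$ ($y{\left(v \right)} = \left(v^{2} + 6 v\right) + v^{2} = 2 v^{2} + 6 v$)
$\frac{y{\left(-28 \right)}}{-454735} - \frac{203733}{36134} = \frac{2 \left(-28\right) \left(3 - 28\right)}{-454735} - \frac{203733}{36134} = 2 \left(-28\right) \left(-25\right) \left(- \frac{1}{454735}\right) - \frac{203733}{36134} = 1400 \left(- \frac{1}{454735}\right) - \frac{203733}{36134} = - \frac{280}{90947} - \frac{203733}{36134} = - \frac{18539022671}{3286278898}$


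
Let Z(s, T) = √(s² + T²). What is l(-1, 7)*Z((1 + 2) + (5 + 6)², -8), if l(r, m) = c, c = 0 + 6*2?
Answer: 48*√965 ≈ 1491.1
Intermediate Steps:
c = 12 (c = 0 + 12 = 12)
l(r, m) = 12
Z(s, T) = √(T² + s²)
l(-1, 7)*Z((1 + 2) + (5 + 6)², -8) = 12*√((-8)² + ((1 + 2) + (5 + 6)²)²) = 12*√(64 + (3 + 11²)²) = 12*√(64 + (3 + 121)²) = 12*√(64 + 124²) = 12*√(64 + 15376) = 12*√15440 = 12*(4*√965) = 48*√965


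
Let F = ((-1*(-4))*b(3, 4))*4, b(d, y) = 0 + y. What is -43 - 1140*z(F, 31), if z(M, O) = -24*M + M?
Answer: 1678037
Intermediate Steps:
b(d, y) = y
F = 64 (F = (-1*(-4)*4)*4 = (4*4)*4 = 16*4 = 64)
z(M, O) = -23*M
-43 - 1140*z(F, 31) = -43 - (-26220)*64 = -43 - 1140*(-1472) = -43 + 1678080 = 1678037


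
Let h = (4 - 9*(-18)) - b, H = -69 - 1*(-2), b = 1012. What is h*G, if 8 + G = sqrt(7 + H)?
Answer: 6768 - 1692*I*sqrt(15) ≈ 6768.0 - 6553.1*I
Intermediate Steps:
H = -67 (H = -69 + 2 = -67)
h = -846 (h = (4 - 9*(-18)) - 1*1012 = (4 + 162) - 1012 = 166 - 1012 = -846)
G = -8 + 2*I*sqrt(15) (G = -8 + sqrt(7 - 67) = -8 + sqrt(-60) = -8 + 2*I*sqrt(15) ≈ -8.0 + 7.746*I)
h*G = -846*(-8 + 2*I*sqrt(15)) = 6768 - 1692*I*sqrt(15)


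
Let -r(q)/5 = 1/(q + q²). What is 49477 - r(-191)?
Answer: 359104067/7258 ≈ 49477.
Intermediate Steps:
r(q) = -5/(q + q²)
49477 - r(-191) = 49477 - (-5)/((-191)*(1 - 191)) = 49477 - (-5)*(-1)/(191*(-190)) = 49477 - (-5)*(-1)*(-1)/(191*190) = 49477 - 1*(-1/7258) = 49477 + 1/7258 = 359104067/7258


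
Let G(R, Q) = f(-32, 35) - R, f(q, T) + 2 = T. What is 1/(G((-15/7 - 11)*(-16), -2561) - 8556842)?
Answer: -7/59899135 ≈ -1.1686e-7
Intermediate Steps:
f(q, T) = -2 + T
G(R, Q) = 33 - R (G(R, Q) = (-2 + 35) - R = 33 - R)
1/(G((-15/7 - 11)*(-16), -2561) - 8556842) = 1/((33 - (-15/7 - 11)*(-16)) - 8556842) = 1/((33 - (-92)*(-16)/7) - 8556842) = 1/((33 - 1*1472/7) - 8556842) = 1/((33 - 1472/7) - 8556842) = 1/(-1241/7 - 8556842) = 1/(-59899135/7) = -7/59899135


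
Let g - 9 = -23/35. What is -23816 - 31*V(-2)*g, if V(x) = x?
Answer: -815456/35 ≈ -23299.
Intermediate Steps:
g = 292/35 (g = 9 - 23/35 = 292/35 ≈ 8.3428)
-23816 - 31*V(-2)*g = -23816 - 31*(-2)*292/35 = -23816 - (-62)*292/35 = -23816 - 1*(-18104/35) = -23816 + 18104/35 = -815456/35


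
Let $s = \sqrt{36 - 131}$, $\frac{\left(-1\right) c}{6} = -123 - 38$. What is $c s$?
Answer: $966 i \sqrt{95} \approx 9415.4 i$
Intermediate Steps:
$c = 966$ ($c = - 6 \left(-123 - 38\right) = \left(-6\right) \left(-161\right) = 966$)
$s = i \sqrt{95}$ ($s = \sqrt{-95} = i \sqrt{95} \approx 9.7468 i$)
$c s = 966 i \sqrt{95}$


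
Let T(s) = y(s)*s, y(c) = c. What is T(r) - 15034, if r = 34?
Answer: -13878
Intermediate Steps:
T(s) = s² (T(s) = s*s = s²)
T(r) - 15034 = 34² - 15034 = 1156 - 15034 = -13878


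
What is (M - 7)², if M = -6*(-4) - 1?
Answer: 256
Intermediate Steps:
M = 23 (M = -2*(-12) - 1 = 24 - 1 = 23)
(M - 7)² = (23 - 7)² = 16² = 256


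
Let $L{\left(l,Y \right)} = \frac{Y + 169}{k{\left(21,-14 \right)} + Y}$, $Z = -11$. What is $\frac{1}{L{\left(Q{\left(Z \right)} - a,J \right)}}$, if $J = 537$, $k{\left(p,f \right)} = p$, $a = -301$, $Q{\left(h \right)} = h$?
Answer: $\frac{279}{353} \approx 0.79037$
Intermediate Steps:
$L{\left(l,Y \right)} = \frac{169 + Y}{21 + Y}$ ($L{\left(l,Y \right)} = \frac{Y + 169}{21 + Y} = \frac{169 + Y}{21 + Y}$)
$\frac{1}{L{\left(Q{\left(Z \right)} - a,J \right)}} = \frac{1}{\frac{1}{21 + 537} \left(169 + 537\right)} = \frac{1}{\frac{1}{558} \cdot 706} = \frac{1}{\frac{353}{279}} = \frac{279}{353}$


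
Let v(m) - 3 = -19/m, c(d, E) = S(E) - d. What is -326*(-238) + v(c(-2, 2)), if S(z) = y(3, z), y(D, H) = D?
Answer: 387936/5 ≈ 77587.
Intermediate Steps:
S(z) = 3
c(d, E) = 3 - d
v(m) = 3 - 19/m
-326*(-238) + v(c(-2, 2)) = -326*(-238) + (3 - 19/(3 - 1*(-2))) = 77588 + (3 - 19/(3 + 2)) = 77588 + (3 - 19/5) = 77588 - ⅘ = 387936/5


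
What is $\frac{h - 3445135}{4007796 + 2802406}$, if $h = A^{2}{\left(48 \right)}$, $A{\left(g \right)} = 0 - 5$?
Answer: $- \frac{1722555}{3405101} \approx -0.50587$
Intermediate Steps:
$A{\left(g \right)} = -5$
$h = 25$ ($h = \left(-5\right)^{2} = 25$)
$\frac{h - 3445135}{4007796 + 2802406} = \frac{25 - 3445135}{4007796 + 2802406} = - \frac{3445110}{6810202} = \left(-3445110\right) \frac{1}{6810202} = - \frac{1722555}{3405101}$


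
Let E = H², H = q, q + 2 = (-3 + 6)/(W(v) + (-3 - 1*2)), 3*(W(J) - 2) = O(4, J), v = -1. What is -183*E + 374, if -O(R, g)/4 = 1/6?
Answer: -1007641/841 ≈ -1198.1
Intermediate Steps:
O(R, g) = -⅔ (O(R, g) = -4/6 = -4*⅙ = -⅔)
W(J) = 16/9 (W(J) = 2 + (⅓)*(-⅔) = 2 - 2/9 = 16/9)
q = -85/29 (q = -2 + (-3 + 6)/(16/9 + (-3 - 1*2)) = -2 + 3/(16/9 + (-3 - 2)) = -2 + 3/(16/9 - 5) = -2 + 3/(-29/9) = -2 + 3*(-9/29) = -2 - 27/29 = -85/29 ≈ -2.9310)
H = -85/29 ≈ -2.9310
E = 7225/841 (E = (-85/29)² = 7225/841 ≈ 8.5910)
-183*E + 374 = -183*7225/841 + 374 = -1322175/841 + 374 = -1007641/841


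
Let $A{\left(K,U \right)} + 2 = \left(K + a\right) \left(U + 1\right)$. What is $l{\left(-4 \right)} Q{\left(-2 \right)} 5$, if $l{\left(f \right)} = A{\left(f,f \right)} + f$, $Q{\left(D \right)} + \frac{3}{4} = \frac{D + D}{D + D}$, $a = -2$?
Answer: $15$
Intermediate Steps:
$A{\left(K,U \right)} = -2 + \left(1 + U\right) \left(-2 + K\right)$ ($A{\left(K,U \right)} = -2 + \left(K - 2\right) \left(U + 1\right) = -2 + \left(-2 + K\right) \left(1 + U\right) = -2 + \left(1 + U\right) \left(-2 + K\right)$)
$Q{\left(D \right)} = \frac{1}{4}$ ($Q{\left(D \right)} = - \frac{3}{4} + \frac{D + D}{D + D} = - \frac{3}{4} + \frac{2 D}{2 D} = - \frac{3}{4} + 2 D \frac{1}{2 D} = - \frac{3}{4} + 1 = \frac{1}{4}$)
$l{\left(f \right)} = -4 + f^{2}$ ($l{\left(f \right)} = \left(-4 + f - 2 f + f f\right) + f = \left(-4 + f - 2 f + f^{2}\right) + f = \left(-4 + f^{2} - f\right) + f = -4 + f^{2}$)
$l{\left(-4 \right)} Q{\left(-2 \right)} 5 = \left(-4 + \left(-4\right)^{2}\right) \frac{1}{4} \cdot 5 = \left(-4 + 16\right) \frac{1}{4} \cdot 5 = 12 \cdot \frac{1}{4} \cdot 5 = 3 \cdot 5 = 15$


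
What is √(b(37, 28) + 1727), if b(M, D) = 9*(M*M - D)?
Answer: 2*√3449 ≈ 117.46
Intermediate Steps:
b(M, D) = -9*D + 9*M² (b(M, D) = 9*(M² - D) = -9*D + 9*M²)
√(b(37, 28) + 1727) = √((-9*28 + 9*37²) + 1727) = √((-252 + 9*1369) + 1727) = √((-252 + 12321) + 1727) = √(12069 + 1727) = √13796 = 2*√3449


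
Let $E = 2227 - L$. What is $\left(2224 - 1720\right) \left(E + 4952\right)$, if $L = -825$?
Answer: $4034016$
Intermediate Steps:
$E = 3052$ ($E = 2227 - -825 = 2227 + 825 = 3052$)
$\left(2224 - 1720\right) \left(E + 4952\right) = \left(2224 - 1720\right) \left(3052 + 4952\right) = 504 \cdot 8004 = 4034016$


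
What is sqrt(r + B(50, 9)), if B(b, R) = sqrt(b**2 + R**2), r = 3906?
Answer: sqrt(3906 + sqrt(2581)) ≈ 62.903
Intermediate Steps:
B(b, R) = sqrt(R**2 + b**2)
sqrt(r + B(50, 9)) = sqrt(3906 + sqrt(9**2 + 50**2)) = sqrt(3906 + sqrt(81 + 2500)) = sqrt(3906 + sqrt(2581))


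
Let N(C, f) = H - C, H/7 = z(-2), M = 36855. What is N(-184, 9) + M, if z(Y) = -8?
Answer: 36983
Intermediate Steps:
H = -56 (H = 7*(-8) = -56)
N(C, f) = -56 - C
N(-184, 9) + M = (-56 - 1*(-184)) + 36855 = (-56 + 184) + 36855 = 128 + 36855 = 36983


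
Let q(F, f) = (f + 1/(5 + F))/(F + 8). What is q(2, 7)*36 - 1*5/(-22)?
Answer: 3995/154 ≈ 25.942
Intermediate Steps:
q(F, f) = (f + 1/(5 + F))/(8 + F)
q(2, 7)*36 - 1*5/(-22) = ((1 + 5*7 + 2*7)/(40 + 2**2 + 13*2))*36 - 1*5/(-22) = ((1 + 35 + 14)/(40 + 4 + 26))*36 - 5*(-1/22) = (50/70)*36 + 5/22 = ((1/70)*50)*36 + 5/22 = (5/7)*36 + 5/22 = 180/7 + 5/22 = 3995/154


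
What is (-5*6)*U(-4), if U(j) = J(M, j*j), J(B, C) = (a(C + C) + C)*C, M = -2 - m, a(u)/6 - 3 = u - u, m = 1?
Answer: -16320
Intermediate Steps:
a(u) = 18 (a(u) = 18 + 6*(u - u) = 18 + 6*0 = 18 + 0 = 18)
M = -3 (M = -2 - 1*1 = -2 - 1 = -3)
J(B, C) = C*(18 + C) (J(B, C) = (18 + C)*C = C*(18 + C))
U(j) = j²*(18 + j²) (U(j) = (j*j)*(18 + j*j) = j²*(18 + j²))
(-5*6)*U(-4) = (-5*6)*((-4)²*(18 + (-4)²)) = -480*(18 + 16) = -480*34 = -30*544 = -16320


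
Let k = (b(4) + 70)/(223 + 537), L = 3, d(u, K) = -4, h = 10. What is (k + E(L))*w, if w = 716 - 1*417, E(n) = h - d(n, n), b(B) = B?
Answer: 1601743/380 ≈ 4215.1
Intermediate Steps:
E(n) = 14 (E(n) = 10 - 1*(-4) = 10 + 4 = 14)
w = 299 (w = 716 - 417 = 299)
k = 37/380 (k = (4 + 70)/(223 + 537) = 74/760 = 74*(1/760) = 37/380 ≈ 0.097368)
(k + E(L))*w = (37/380 + 14)*299 = (5357/380)*299 = 1601743/380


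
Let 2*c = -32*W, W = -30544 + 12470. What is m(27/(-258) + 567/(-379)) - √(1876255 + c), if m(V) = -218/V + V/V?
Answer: 7157665/52173 - √2165439 ≈ -1334.4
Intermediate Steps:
m(V) = 1 - 218/V (m(V) = -218/V + 1 = 1 - 218/V)
W = -18074
c = 289184 (c = (-32*(-18074))/2 = (½)*578368 = 289184)
m(27/(-258) + 567/(-379)) - √(1876255 + c) = (-218 + (27/(-258) + 567/(-379)))/(27/(-258) + 567/(-379)) - √(1876255 + 289184) = (-218 + (27*(-1/258) + 567*(-1/379)))/(27*(-1/258) + 567*(-1/379)) - √2165439 = (-218 + (-9/86 - 567/379))/(-9/86 - 567/379) - √2165439 = (-218 - 52173/32594)/(-52173/32594) - √2165439 = -32594/52173*(-7157665/32594) - √2165439 = 7157665/52173 - √2165439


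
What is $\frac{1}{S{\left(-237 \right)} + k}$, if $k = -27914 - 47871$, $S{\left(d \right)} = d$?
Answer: $- \frac{1}{76022} \approx -1.3154 \cdot 10^{-5}$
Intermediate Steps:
$k = -75785$ ($k = -27914 - 47871 = -75785$)
$\frac{1}{S{\left(-237 \right)} + k} = \frac{1}{-237 - 75785} = \frac{1}{-76022} = - \frac{1}{76022}$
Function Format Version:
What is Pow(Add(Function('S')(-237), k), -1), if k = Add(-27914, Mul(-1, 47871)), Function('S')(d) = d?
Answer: Rational(-1, 76022) ≈ -1.3154e-5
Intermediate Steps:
k = -75785 (k = Add(-27914, -47871) = -75785)
Pow(Add(Function('S')(-237), k), -1) = Pow(Add(-237, -75785), -1) = Pow(-76022, -1) = Rational(-1, 76022)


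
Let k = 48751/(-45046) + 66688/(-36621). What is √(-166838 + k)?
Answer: I*√50446714487105491920898/549876522 ≈ 408.46*I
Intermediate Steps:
k = -4789338019/1649629566 (k = 48751*(-1/45046) + 66688*(-1/36621) = -48751/45046 - 66688/36621 = -4789338019/1649629566 ≈ -2.9033)
√(-166838 + k) = √(-166838 - 4789338019/1649629566) = √(-275225686870327/1649629566) = I*√50446714487105491920898/549876522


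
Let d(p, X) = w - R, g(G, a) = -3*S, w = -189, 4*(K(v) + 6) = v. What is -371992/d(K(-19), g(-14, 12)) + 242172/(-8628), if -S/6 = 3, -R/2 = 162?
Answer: -270186683/97065 ≈ -2783.6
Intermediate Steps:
R = -324 (R = -2*162 = -324)
K(v) = -6 + v/4
S = -18 (S = -6*3 = -18)
g(G, a) = 54 (g(G, a) = -3*(-18) = 54)
d(p, X) = 135 (d(p, X) = -189 - 1*(-324) = -189 + 324 = 135)
-371992/d(K(-19), g(-14, 12)) + 242172/(-8628) = -371992/135 + 242172/(-8628) = -371992*1/135 + 242172*(-1/8628) = -371992/135 - 20181/719 = -270186683/97065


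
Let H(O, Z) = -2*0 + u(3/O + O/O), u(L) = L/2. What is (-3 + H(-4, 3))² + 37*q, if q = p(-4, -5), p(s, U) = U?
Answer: -11311/64 ≈ -176.73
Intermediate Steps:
u(L) = L/2 (u(L) = L*(½) = L/2)
H(O, Z) = ½ + 3/(2*O) (H(O, Z) = -2*0 + (3/O + O/O)/2 = 0 + (3/O + 1)/2 = 0 + (1 + 3/O)/2 = 0 + (½ + 3/(2*O)) = ½ + 3/(2*O))
q = -5
(-3 + H(-4, 3))² + 37*q = (-3 + (½)*(3 - 4)/(-4))² + 37*(-5) = (-3 + (½)*(-¼)*(-1))² - 185 = (-3 + ⅛)² - 185 = (-23/8)² - 185 = 529/64 - 185 = -11311/64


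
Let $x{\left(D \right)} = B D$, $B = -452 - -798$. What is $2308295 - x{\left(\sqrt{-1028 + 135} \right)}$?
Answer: $2308295 - 346 i \sqrt{893} \approx 2.3083 \cdot 10^{6} - 10340.0 i$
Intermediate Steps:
$B = 346$ ($B = -452 + 798 = 346$)
$x{\left(D \right)} = 346 D$
$2308295 - x{\left(\sqrt{-1028 + 135} \right)} = 2308295 - 346 \sqrt{-1028 + 135} = 2308295 - 346 \sqrt{-893} = 2308295 - 346 i \sqrt{893}$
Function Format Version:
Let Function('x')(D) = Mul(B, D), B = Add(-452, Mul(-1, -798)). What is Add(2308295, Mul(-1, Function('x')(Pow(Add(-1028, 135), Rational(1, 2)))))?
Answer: Add(2308295, Mul(-346, I, Pow(893, Rational(1, 2)))) ≈ Add(2.3083e+6, Mul(-10340., I))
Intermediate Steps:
B = 346 (B = Add(-452, 798) = 346)
Function('x')(D) = Mul(346, D)
Add(2308295, Mul(-1, Function('x')(Pow(Add(-1028, 135), Rational(1, 2))))) = Add(2308295, Mul(-1, Mul(346, Pow(Add(-1028, 135), Rational(1, 2))))) = Add(2308295, Mul(-1, Mul(346, Pow(-893, Rational(1, 2))))) = Add(2308295, Mul(-1, Mul(346, Mul(I, Pow(893, Rational(1, 2)))))) = Add(2308295, Mul(-1, Mul(346, I, Pow(893, Rational(1, 2))))) = Add(2308295, Mul(-346, I, Pow(893, Rational(1, 2))))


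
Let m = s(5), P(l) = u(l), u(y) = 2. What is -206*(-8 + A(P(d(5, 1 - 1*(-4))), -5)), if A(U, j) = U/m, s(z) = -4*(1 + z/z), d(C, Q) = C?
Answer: 3399/2 ≈ 1699.5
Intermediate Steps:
P(l) = 2
s(z) = -8 (s(z) = -4*(1 + 1) = -4*2 = -8)
m = -8
A(U, j) = -U/8 (A(U, j) = U/(-8) = U*(-⅛) = -U/8)
-206*(-8 + A(P(d(5, 1 - 1*(-4))), -5)) = -206*(-8 - ⅛*2) = -206*(-8 - ¼) = -206*(-33/4) = 3399/2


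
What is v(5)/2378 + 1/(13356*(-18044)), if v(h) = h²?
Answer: 3012444611/286543844496 ≈ 0.010513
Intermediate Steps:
v(5)/2378 + 1/(13356*(-18044)) = 5²/2378 + 1/(13356*(-18044)) = 25*(1/2378) + (1/13356)*(-1/18044) = 25/2378 - 1/240995664 = 3012444611/286543844496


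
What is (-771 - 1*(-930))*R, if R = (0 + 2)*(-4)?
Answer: -1272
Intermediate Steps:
R = -8 (R = 2*(-4) = -8)
(-771 - 1*(-930))*R = (-771 - 1*(-930))*(-8) = (-771 + 930)*(-8) = 159*(-8) = -1272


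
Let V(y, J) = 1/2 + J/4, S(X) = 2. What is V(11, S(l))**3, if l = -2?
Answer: 1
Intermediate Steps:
V(y, J) = 1/2 + J/4 (V(y, J) = 1*(1/2) + J*(1/4) = 1/2 + J/4)
V(11, S(l))**3 = (1/2 + (1/4)*2)**3 = (1/2 + 1/2)**3 = 1**3 = 1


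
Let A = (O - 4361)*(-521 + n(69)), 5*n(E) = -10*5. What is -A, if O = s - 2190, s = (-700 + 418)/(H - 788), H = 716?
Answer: -13906005/4 ≈ -3.4765e+6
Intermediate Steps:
n(E) = -10 (n(E) = (-10*5)/5 = (1/5)*(-50) = -10)
s = 47/12 (s = (-700 + 418)/(716 - 788) = -282/(-72) = -282*(-1/72) = 47/12 ≈ 3.9167)
O = -26233/12 (O = 47/12 - 2190 = -26233/12 ≈ -2186.1)
A = 13906005/4 (A = (-26233/12 - 4361)*(-521 - 10) = -78565/12*(-531) = 13906005/4 ≈ 3.4765e+6)
-A = -1*13906005/4 = -13906005/4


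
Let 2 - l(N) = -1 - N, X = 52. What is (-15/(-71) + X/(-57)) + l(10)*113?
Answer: 5942206/4047 ≈ 1468.3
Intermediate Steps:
l(N) = 3 + N (l(N) = 2 - (-1 - N) = 2 + (1 + N) = 3 + N)
(-15/(-71) + X/(-57)) + l(10)*113 = (-15/(-71) + 52/(-57)) + (3 + 10)*113 = (-15*(-1/71) + 52*(-1/57)) + 13*113 = (15/71 - 52/57) + 1469 = -2837/4047 + 1469 = 5942206/4047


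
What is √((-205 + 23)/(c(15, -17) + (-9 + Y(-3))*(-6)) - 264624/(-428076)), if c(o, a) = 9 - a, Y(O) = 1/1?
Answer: I*√3207780478419/1319901 ≈ 1.3569*I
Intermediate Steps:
Y(O) = 1
√((-205 + 23)/(c(15, -17) + (-9 + Y(-3))*(-6)) - 264624/(-428076)) = √((-205 + 23)/((9 - 1*(-17)) + (-9 + 1)*(-6)) - 264624/(-428076)) = √(-182/((9 + 17) - 8*(-6)) - 264624*(-1/428076)) = √(-182/(26 + 48) + 22052/35673) = √(-182/74 + 22052/35673) = √(-182*1/74 + 22052/35673) = √(-91/37 + 22052/35673) = √(-2430319/1319901) = I*√3207780478419/1319901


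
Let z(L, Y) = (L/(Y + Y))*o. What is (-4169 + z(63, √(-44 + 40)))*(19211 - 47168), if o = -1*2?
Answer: 116552733 - 1761291*I/2 ≈ 1.1655e+8 - 8.8065e+5*I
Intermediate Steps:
o = -2
z(L, Y) = -L/Y (z(L, Y) = (L/(Y + Y))*(-2) = (L/((2*Y)))*(-2) = ((1/(2*Y))*L)*(-2) = (L/(2*Y))*(-2) = -L/Y)
(-4169 + z(63, √(-44 + 40)))*(19211 - 47168) = (-4169 - 1*63/√(-44 + 40))*(19211 - 47168) = (-4169 - 1*63/√(-4))*(-27957) = (-4169 - 1*63/2*I)*(-27957) = (-4169 - 1*63*(-I/2))*(-27957) = (-4169 + 63*I/2)*(-27957) = 116552733 - 1761291*I/2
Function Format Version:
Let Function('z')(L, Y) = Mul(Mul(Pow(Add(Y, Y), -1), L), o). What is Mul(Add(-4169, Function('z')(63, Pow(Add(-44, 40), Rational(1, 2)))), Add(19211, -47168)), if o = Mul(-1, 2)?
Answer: Add(116552733, Mul(Rational(-1761291, 2), I)) ≈ Add(1.1655e+8, Mul(-8.8065e+5, I))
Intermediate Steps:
o = -2
Function('z')(L, Y) = Mul(-1, L, Pow(Y, -1)) (Function('z')(L, Y) = Mul(Mul(Pow(Add(Y, Y), -1), L), -2) = Mul(Mul(Pow(Mul(2, Y), -1), L), -2) = Mul(Mul(Mul(Rational(1, 2), Pow(Y, -1)), L), -2) = Mul(Mul(Rational(1, 2), L, Pow(Y, -1)), -2) = Mul(-1, L, Pow(Y, -1)))
Mul(Add(-4169, Function('z')(63, Pow(Add(-44, 40), Rational(1, 2)))), Add(19211, -47168)) = Mul(Add(-4169, Mul(-1, 63, Pow(Pow(Add(-44, 40), Rational(1, 2)), -1))), Add(19211, -47168)) = Mul(Add(-4169, Mul(-1, 63, Pow(Pow(-4, Rational(1, 2)), -1))), -27957) = Mul(Add(-4169, Mul(-1, 63, Pow(Mul(2, I), -1))), -27957) = Mul(Add(-4169, Mul(-1, 63, Mul(Rational(-1, 2), I))), -27957) = Mul(Add(-4169, Mul(Rational(63, 2), I)), -27957) = Add(116552733, Mul(Rational(-1761291, 2), I))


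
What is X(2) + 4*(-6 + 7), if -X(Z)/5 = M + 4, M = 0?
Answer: -16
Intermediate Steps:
X(Z) = -20 (X(Z) = -5*(0 + 4) = -5*4 = -20)
X(2) + 4*(-6 + 7) = -20 + 4*(-6 + 7) = -20 + 4*1 = -20 + 4 = -16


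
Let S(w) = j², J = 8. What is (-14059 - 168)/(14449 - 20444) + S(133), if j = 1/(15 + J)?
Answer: 7532078/3171355 ≈ 2.3750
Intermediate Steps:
j = 1/23 (j = 1/(15 + 8) = 1/23 ≈ 0.043478)
S(w) = 1/529 (S(w) = (1/23)² = 1/529)
(-14059 - 168)/(14449 - 20444) + S(133) = (-14059 - 168)/(14449 - 20444) + 1/529 = -14227/(-5995) + 1/529 = -14227*(-1/5995) + 1/529 = 14227/5995 + 1/529 = 7532078/3171355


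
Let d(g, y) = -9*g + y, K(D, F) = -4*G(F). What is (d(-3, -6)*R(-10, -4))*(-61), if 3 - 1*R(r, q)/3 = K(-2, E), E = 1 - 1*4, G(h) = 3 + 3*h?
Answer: 80703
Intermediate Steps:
E = -3 (E = 1 - 4 = -3)
K(D, F) = -12 - 12*F (K(D, F) = -4*(3 + 3*F) = -12 - 12*F)
d(g, y) = y - 9*g
R(r, q) = -63 (R(r, q) = 9 - 3*(-12 - 12*(-3)) = 9 - 3*(-12 + 36) = 9 - 3*24 = 9 - 72 = -63)
(d(-3, -6)*R(-10, -4))*(-61) = ((-6 - 9*(-3))*(-63))*(-61) = ((-6 + 27)*(-63))*(-61) = (21*(-63))*(-61) = -1323*(-61) = 80703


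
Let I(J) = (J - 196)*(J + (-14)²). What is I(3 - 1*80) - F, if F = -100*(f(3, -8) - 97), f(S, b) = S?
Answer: -41887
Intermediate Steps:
F = 9400 (F = -100*(3 - 97) = -100*(-94) = 9400)
I(J) = (-196 + J)*(196 + J) (I(J) = (-196 + J)*(J + 196) = (-196 + J)*(196 + J))
I(3 - 1*80) - F = (-38416 + (3 - 1*80)²) - 1*9400 = (-38416 + (3 - 80)²) - 9400 = (-38416 + (-77)²) - 9400 = (-38416 + 5929) - 9400 = -32487 - 9400 = -41887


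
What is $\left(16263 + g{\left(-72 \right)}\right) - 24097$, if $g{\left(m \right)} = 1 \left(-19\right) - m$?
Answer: $-7781$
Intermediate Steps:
$g{\left(m \right)} = -19 - m$
$\left(16263 + g{\left(-72 \right)}\right) - 24097 = \left(16263 - -53\right) - 24097 = \left(16263 + \left(-19 + 72\right)\right) - 24097 = \left(16263 + 53\right) - 24097 = 16316 - 24097 = -7781$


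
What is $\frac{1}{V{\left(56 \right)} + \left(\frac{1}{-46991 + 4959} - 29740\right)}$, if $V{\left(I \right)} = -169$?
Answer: $- \frac{42032}{1257135089} \approx -3.3435 \cdot 10^{-5}$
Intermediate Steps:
$\frac{1}{V{\left(56 \right)} + \left(\frac{1}{-46991 + 4959} - 29740\right)} = \frac{1}{-169 + \left(\frac{1}{-46991 + 4959} - 29740\right)} = \frac{1}{-169 - \left(29740 - \frac{1}{-42032}\right)} = \frac{1}{-169 - \frac{1250031681}{42032}} = \frac{1}{- \frac{1257135089}{42032}} = - \frac{42032}{1257135089}$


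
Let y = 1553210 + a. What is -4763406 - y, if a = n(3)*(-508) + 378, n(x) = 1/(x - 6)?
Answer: -18951490/3 ≈ -6.3172e+6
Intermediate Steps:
n(x) = 1/(-6 + x)
a = 1642/3 (a = -508/(-6 + 3) + 378 = -508/(-3) + 378 = -1/3*(-508) + 378 = 508/3 + 378 = 1642/3 ≈ 547.33)
y = 4661272/3 (y = 1553210 + 1642/3 = 4661272/3 ≈ 1.5538e+6)
-4763406 - y = -4763406 - 1*4661272/3 = -4763406 - 4661272/3 = -18951490/3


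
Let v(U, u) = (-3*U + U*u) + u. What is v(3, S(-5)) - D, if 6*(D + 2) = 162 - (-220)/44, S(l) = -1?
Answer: -233/6 ≈ -38.833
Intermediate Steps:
v(U, u) = u - 3*U + U*u
D = 155/6 (D = -2 + (162 - (-220)/44)/6 = -2 + (162 - 1*(-5))/6 = -2 + (162 + 5)/6 = -2 + (1/6)*167 = -2 + 167/6 = 155/6 ≈ 25.833)
v(3, S(-5)) - D = (-1 - 3*3 + 3*(-1)) - 1*155/6 = (-1 - 9 - 3) - 155/6 = -13 - 155/6 = -233/6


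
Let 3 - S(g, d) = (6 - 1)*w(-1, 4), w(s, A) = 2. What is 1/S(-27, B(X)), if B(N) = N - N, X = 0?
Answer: -1/7 ≈ -0.14286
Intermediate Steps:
B(N) = 0
S(g, d) = -7 (S(g, d) = 3 - (6 - 1)*2 = 3 - 5*2 = 3 - 1*10 = 3 - 10 = -7)
1/S(-27, B(X)) = 1/(-7) = -1/7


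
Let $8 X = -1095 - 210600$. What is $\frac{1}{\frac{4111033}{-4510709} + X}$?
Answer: $- \frac{36085672}{954927430019} \approx -3.7789 \cdot 10^{-5}$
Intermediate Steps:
$X = - \frac{211695}{8}$ ($X = \frac{-1095 - 210600}{8} = \frac{1}{8} \left(-211695\right) = - \frac{211695}{8} \approx -26462.0$)
$\frac{1}{\frac{4111033}{-4510709} + X} = \frac{1}{\frac{4111033}{-4510709} - \frac{211695}{8}} = \frac{1}{4111033 \left(- \frac{1}{4510709}\right) - \frac{211695}{8}} = \frac{1}{- \frac{4111033}{4510709} - \frac{211695}{8}} = \frac{1}{- \frac{954927430019}{36085672}} = - \frac{36085672}{954927430019}$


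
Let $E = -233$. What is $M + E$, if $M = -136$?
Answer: $-369$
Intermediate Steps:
$M + E = -136 - 233 = -369$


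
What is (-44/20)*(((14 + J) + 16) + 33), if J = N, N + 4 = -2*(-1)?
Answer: -671/5 ≈ -134.20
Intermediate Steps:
N = -2 (N = -4 - 2*(-1) = -4 + 2 = -2)
J = -2
(-44/20)*(((14 + J) + 16) + 33) = (-44/20)*(((14 - 2) + 16) + 33) = (-44*1/20)*((12 + 16) + 33) = -11*(28 + 33)/5 = -11/5*61 = -671/5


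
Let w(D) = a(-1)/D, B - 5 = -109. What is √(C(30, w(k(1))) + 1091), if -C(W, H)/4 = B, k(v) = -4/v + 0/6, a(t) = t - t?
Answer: √1507 ≈ 38.820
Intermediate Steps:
a(t) = 0
B = -104 (B = 5 - 109 = -104)
k(v) = -4/v (k(v) = -4/v + 0*(⅙) = -4/v + 0 = -4/v)
w(D) = 0 (w(D) = 0/D = 0)
C(W, H) = 416 (C(W, H) = -4*(-104) = 416)
√(C(30, w(k(1))) + 1091) = √(416 + 1091) = √1507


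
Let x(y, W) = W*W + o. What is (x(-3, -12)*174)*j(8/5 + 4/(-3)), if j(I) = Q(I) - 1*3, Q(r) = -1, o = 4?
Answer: -103008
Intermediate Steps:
j(I) = -4 (j(I) = -1 - 1*3 = -1 - 3 = -4)
x(y, W) = 4 + W**2 (x(y, W) = W*W + 4 = W**2 + 4 = 4 + W**2)
(x(-3, -12)*174)*j(8/5 + 4/(-3)) = ((4 + (-12)**2)*174)*(-4) = ((4 + 144)*174)*(-4) = (148*174)*(-4) = 25752*(-4) = -103008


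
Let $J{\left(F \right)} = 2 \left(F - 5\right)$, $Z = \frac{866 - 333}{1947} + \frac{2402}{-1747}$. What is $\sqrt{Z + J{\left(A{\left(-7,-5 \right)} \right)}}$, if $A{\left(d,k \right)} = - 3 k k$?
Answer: $\frac{i \sqrt{1863873433315047}}{3401409} \approx 12.693 i$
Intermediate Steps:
$A{\left(d,k \right)} = - 3 k^{2}$
$Z = - \frac{3745543}{3401409}$ ($Z = \left(866 - 333\right) \frac{1}{1947} + 2402 \left(- \frac{1}{1747}\right) = 533 \cdot \frac{1}{1947} - \frac{2402}{1747} = \frac{533}{1947} - \frac{2402}{1747} = - \frac{3745543}{3401409} \approx -1.1012$)
$J{\left(F \right)} = -10 + 2 F$ ($J{\left(F \right)} = 2 \left(-5 + F\right) = -10 + 2 F$)
$\sqrt{Z + J{\left(A{\left(-7,-5 \right)} \right)}} = \sqrt{- \frac{3745543}{3401409} + \left(-10 + 2 \left(- 3 \left(-5\right)^{2}\right)\right)} = \sqrt{- \frac{3745543}{3401409} + \left(-10 + 2 \left(\left(-3\right) 25\right)\right)} = \sqrt{- \frac{3745543}{3401409} + \left(-10 + 2 \left(-75\right)\right)} = \sqrt{- \frac{3745543}{3401409} - 160} = \sqrt{- \frac{547970983}{3401409}} = \frac{i \sqrt{1863873433315047}}{3401409}$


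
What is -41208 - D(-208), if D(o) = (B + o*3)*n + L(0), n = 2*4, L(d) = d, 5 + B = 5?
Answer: -36216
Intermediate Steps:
B = 0 (B = -5 + 5 = 0)
n = 8
D(o) = 24*o (D(o) = (0 + o*3)*8 + 0 = (0 + 3*o)*8 + 0 = (3*o)*8 + 0 = 24*o + 0 = 24*o)
-41208 - D(-208) = -41208 - 24*(-208) = -41208 - 1*(-4992) = -41208 + 4992 = -36216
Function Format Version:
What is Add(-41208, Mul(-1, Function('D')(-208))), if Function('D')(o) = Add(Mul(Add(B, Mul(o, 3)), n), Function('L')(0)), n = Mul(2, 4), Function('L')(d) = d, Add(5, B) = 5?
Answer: -36216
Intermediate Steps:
B = 0 (B = Add(-5, 5) = 0)
n = 8
Function('D')(o) = Mul(24, o) (Function('D')(o) = Add(Mul(Add(0, Mul(o, 3)), 8), 0) = Add(Mul(Add(0, Mul(3, o)), 8), 0) = Add(Mul(Mul(3, o), 8), 0) = Add(Mul(24, o), 0) = Mul(24, o))
Add(-41208, Mul(-1, Function('D')(-208))) = Add(-41208, Mul(-1, Mul(24, -208))) = Add(-41208, Mul(-1, -4992)) = Add(-41208, 4992) = -36216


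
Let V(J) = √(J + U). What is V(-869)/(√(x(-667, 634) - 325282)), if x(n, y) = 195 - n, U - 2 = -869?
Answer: √35199570/81105 ≈ 0.073151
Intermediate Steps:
U = -867 (U = 2 - 869 = -867)
V(J) = √(-867 + J) (V(J) = √(J - 867) = √(-867 + J))
V(-869)/(√(x(-667, 634) - 325282)) = √(-867 - 869)/(√((195 - 1*(-667)) - 325282)) = √(-1736)/(√((195 + 667) - 325282)) = (2*I*√434)/(√(862 - 325282)) = (2*I*√434)/(√(-324420)) = (2*I*√434)/((2*I*√81105)) = (2*I*√434)*(-I*√81105/162210) = √35199570/81105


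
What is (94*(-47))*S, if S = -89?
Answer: 393202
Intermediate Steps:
(94*(-47))*S = (94*(-47))*(-89) = -4418*(-89) = 393202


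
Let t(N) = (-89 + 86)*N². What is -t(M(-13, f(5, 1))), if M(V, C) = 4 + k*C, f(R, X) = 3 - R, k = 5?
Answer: 108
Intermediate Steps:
M(V, C) = 4 + 5*C
t(N) = -3*N²
-t(M(-13, f(5, 1))) = -(-3)*(4 + 5*(3 - 1*5))² = -(-3)*(4 + 5*(3 - 5))² = -(-3)*(4 + 5*(-2))² = -(-3)*(4 - 10)² = -(-3)*(-6)² = -(-3)*36 = -1*(-108) = 108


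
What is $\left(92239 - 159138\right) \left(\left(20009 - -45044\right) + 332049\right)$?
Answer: $-26565726698$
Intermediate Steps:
$\left(92239 - 159138\right) \left(\left(20009 - -45044\right) + 332049\right) = - 66899 \left(\left(20009 + 45044\right) + 332049\right) = - 66899 \left(65053 + 332049\right) = \left(-66899\right) 397102 = -26565726698$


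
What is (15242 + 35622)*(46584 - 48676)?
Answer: -106407488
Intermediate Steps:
(15242 + 35622)*(46584 - 48676) = 50864*(-2092) = -106407488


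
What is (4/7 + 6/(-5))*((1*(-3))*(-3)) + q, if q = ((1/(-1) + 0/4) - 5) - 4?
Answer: -548/35 ≈ -15.657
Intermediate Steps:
q = -10 (q = ((1*(-1) + 0*(1/4)) - 5) - 4 = ((-1 + 0) - 5) - 4 = (-1 - 5) - 4 = -6 - 4 = -10)
(4/7 + 6/(-5))*((1*(-3))*(-3)) + q = (4/7 + 6/(-5))*((1*(-3))*(-3)) - 10 = (4*(1/7) + 6*(-1/5))*(-3*(-3)) - 10 = (4/7 - 6/5)*9 - 10 = -22/35*9 - 10 = -198/35 - 10 = -548/35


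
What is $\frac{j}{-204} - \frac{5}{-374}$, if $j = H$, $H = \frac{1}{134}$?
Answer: $\frac{4009}{300696} \approx 0.013332$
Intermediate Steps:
$H = \frac{1}{134} \approx 0.0074627$
$j = \frac{1}{134} \approx 0.0074627$
$\frac{j}{-204} - \frac{5}{-374} = \frac{1}{134 \left(-204\right)} - \frac{5}{-374} = \frac{1}{134} \left(- \frac{1}{204}\right) - - \frac{5}{374} = - \frac{1}{27336} + \frac{5}{374} = \frac{4009}{300696}$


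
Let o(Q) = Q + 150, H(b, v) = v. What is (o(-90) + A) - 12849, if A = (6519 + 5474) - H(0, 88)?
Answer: -884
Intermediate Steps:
o(Q) = 150 + Q
A = 11905 (A = (6519 + 5474) - 1*88 = 11993 - 88 = 11905)
(o(-90) + A) - 12849 = ((150 - 90) + 11905) - 12849 = (60 + 11905) - 12849 = 11965 - 12849 = -884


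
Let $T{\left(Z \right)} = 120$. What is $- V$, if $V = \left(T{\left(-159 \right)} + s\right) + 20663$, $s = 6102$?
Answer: $-26885$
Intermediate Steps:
$V = 26885$ ($V = \left(120 + 6102\right) + 20663 = 6222 + 20663 = 26885$)
$- V = \left(-1\right) 26885 = -26885$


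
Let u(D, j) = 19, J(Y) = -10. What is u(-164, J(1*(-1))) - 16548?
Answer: -16529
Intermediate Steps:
u(-164, J(1*(-1))) - 16548 = 19 - 16548 = -16529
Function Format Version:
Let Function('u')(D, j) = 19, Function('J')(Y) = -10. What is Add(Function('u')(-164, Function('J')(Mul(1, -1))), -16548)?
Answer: -16529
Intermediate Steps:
Add(Function('u')(-164, Function('J')(Mul(1, -1))), -16548) = Add(19, -16548) = -16529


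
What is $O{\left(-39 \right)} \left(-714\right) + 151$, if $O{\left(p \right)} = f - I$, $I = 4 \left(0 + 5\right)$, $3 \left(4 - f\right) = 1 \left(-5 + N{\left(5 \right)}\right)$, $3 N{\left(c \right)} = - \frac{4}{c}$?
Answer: $\frac{154823}{15} \approx 10322.0$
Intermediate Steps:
$N{\left(c \right)} = - \frac{4}{3 c}$ ($N{\left(c \right)} = \frac{\left(-4\right) \frac{1}{c}}{3} = - \frac{4}{3 c}$)
$f = \frac{259}{45}$ ($f = 4 - \frac{1 \left(-5 - \frac{4}{3 \cdot 5}\right)}{3} = 4 - \frac{1 \left(-5 - \frac{4}{15}\right)}{3} = 4 - \frac{1 \left(- \frac{79}{15}\right)}{3} = 4 - - \frac{79}{45} = 4 + \frac{79}{45} = \frac{259}{45} \approx 5.7556$)
$I = 20$ ($I = 4 \cdot 5 = 20$)
$O{\left(p \right)} = - \frac{641}{45}$ ($O{\left(p \right)} = \frac{259}{45} - 20 = - \frac{641}{45}$)
$O{\left(-39 \right)} \left(-714\right) + 151 = \left(- \frac{641}{45}\right) \left(-714\right) + 151 = \frac{152558}{15} + 151 = \frac{154823}{15}$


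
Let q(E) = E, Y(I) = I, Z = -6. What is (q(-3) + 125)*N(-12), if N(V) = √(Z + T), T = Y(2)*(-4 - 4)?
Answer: 122*I*√22 ≈ 572.23*I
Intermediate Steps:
T = -16 (T = 2*(-4 - 4) = 2*(-8) = -16)
N(V) = I*√22 (N(V) = √(-6 - 16) = √(-22) = I*√22)
(q(-3) + 125)*N(-12) = (-3 + 125)*(I*√22) = 122*(I*√22) = 122*I*√22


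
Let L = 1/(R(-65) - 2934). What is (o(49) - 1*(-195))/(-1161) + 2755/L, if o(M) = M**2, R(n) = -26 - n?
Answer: -9259819321/1161 ≈ -7.9757e+6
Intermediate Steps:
L = -1/2895 (L = 1/((-26 - 1*(-65)) - 2934) = 1/((-26 + 65) - 2934) = 1/(39 - 2934) = 1/(-2895) = -1/2895 ≈ -0.00034542)
(o(49) - 1*(-195))/(-1161) + 2755/L = (49**2 - 1*(-195))/(-1161) + 2755/(-1/2895) = (2401 + 195)*(-1/1161) + 2755*(-2895) = 2596*(-1/1161) - 7975725 = -2596/1161 - 7975725 = -9259819321/1161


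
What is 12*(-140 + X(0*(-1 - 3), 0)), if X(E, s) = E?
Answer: -1680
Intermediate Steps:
12*(-140 + X(0*(-1 - 3), 0)) = 12*(-140 + 0*(-1 - 3)) = 12*(-140 + 0*(-4)) = 12*(-140 + 0) = 12*(-140) = -1680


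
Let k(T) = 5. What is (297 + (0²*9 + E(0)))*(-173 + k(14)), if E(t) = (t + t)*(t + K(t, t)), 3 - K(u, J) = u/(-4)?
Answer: -49896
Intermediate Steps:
K(u, J) = 3 + u/4 (K(u, J) = 3 - u/(-4) = 3 - u*(-1)/4 = 3 - (-1)*u/4 = 3 + u/4)
E(t) = 2*t*(3 + 5*t/4) (E(t) = (t + t)*(t + (3 + t/4)) = (2*t)*(3 + 5*t/4) = 2*t*(3 + 5*t/4))
(297 + (0²*9 + E(0)))*(-173 + k(14)) = (297 + (0²*9 + (½)*0*(12 + 5*0)))*(-173 + 5) = (297 + (0*9 + (½)*0*(12 + 0)))*(-168) = (297 + (0 + (½)*0*12))*(-168) = (297 + (0 + 0))*(-168) = (297 + 0)*(-168) = 297*(-168) = -49896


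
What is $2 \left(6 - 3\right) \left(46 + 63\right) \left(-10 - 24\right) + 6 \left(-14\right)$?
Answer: $-22320$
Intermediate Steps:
$2 \left(6 - 3\right) \left(46 + 63\right) \left(-10 - 24\right) + 6 \left(-14\right) = 2 \cdot 3 \cdot 109 \left(-34\right) - 84 = 6 \left(-3706\right) - 84 = -22236 - 84 = -22320$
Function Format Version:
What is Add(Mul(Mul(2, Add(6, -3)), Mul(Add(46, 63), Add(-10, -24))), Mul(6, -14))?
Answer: -22320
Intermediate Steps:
Add(Mul(Mul(2, Add(6, -3)), Mul(Add(46, 63), Add(-10, -24))), Mul(6, -14)) = Add(Mul(Mul(2, 3), Mul(109, -34)), -84) = Add(Mul(6, -3706), -84) = Add(-22236, -84) = -22320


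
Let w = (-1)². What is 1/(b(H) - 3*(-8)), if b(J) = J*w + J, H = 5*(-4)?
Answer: -1/16 ≈ -0.062500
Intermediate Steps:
H = -20
w = 1
b(J) = 2*J (b(J) = J*1 + J = J + J = 2*J)
1/(b(H) - 3*(-8)) = 1/(2*(-20) - 3*(-8)) = 1/(-40 + 24) = 1/(-16) = -1/16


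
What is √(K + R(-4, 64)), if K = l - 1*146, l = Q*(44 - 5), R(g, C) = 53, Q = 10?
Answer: 3*√33 ≈ 17.234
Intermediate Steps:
l = 390 (l = 10*(44 - 5) = 10*39 = 390)
K = 244 (K = 390 - 1*146 = 390 - 146 = 244)
√(K + R(-4, 64)) = √(244 + 53) = √297 = 3*√33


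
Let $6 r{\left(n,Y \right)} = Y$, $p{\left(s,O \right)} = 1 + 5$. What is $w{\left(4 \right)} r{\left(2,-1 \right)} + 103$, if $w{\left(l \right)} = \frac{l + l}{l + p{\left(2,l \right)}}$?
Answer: $\frac{1543}{15} \approx 102.87$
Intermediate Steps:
$p{\left(s,O \right)} = 6$
$r{\left(n,Y \right)} = \frac{Y}{6}$
$w{\left(l \right)} = \frac{2 l}{6 + l}$ ($w{\left(l \right)} = \frac{l + l}{l + 6} = \frac{2 l}{6 + l}$)
$w{\left(4 \right)} r{\left(2,-1 \right)} + 103 = 2 \cdot 4 \frac{1}{6 + 4} \cdot \frac{1}{6} \left(-1\right) + 103 = 2 \cdot 4 \cdot \frac{1}{10} \left(- \frac{1}{6}\right) + 103 = \frac{4}{5} \left(- \frac{1}{6}\right) + 103 = - \frac{2}{15} + 103 = \frac{1543}{15}$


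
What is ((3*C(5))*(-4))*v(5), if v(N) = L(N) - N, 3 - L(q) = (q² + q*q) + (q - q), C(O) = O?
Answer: 3120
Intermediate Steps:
L(q) = 3 - 2*q² (L(q) = 3 - ((q² + q*q) + (q - q)) = 3 - ((q² + q²) + 0) = 3 - (2*q² + 0) = 3 - 2*q²)
v(N) = 3 - N - 2*N² (v(N) = (3 - 2*N²) - N = 3 - N - 2*N²)
((3*C(5))*(-4))*v(5) = ((3*5)*(-4))*(3 - 1*5 - 2*5²) = (15*(-4))*(3 - 5 - 2*25) = -60*(3 - 5 - 50) = -60*(-52) = 3120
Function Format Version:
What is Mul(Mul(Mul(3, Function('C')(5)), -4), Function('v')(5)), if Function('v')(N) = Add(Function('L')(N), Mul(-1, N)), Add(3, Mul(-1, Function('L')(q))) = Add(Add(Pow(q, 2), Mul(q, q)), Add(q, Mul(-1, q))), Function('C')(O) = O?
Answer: 3120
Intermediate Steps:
Function('L')(q) = Add(3, Mul(-2, Pow(q, 2))) (Function('L')(q) = Add(3, Mul(-1, Add(Add(Pow(q, 2), Mul(q, q)), Add(q, Mul(-1, q))))) = Add(3, Mul(-1, Add(Add(Pow(q, 2), Pow(q, 2)), 0))) = Add(3, Mul(-1, Add(Mul(2, Pow(q, 2)), 0))) = Add(3, Mul(-1, Mul(2, Pow(q, 2)))) = Add(3, Mul(-2, Pow(q, 2))))
Function('v')(N) = Add(3, Mul(-1, N), Mul(-2, Pow(N, 2))) (Function('v')(N) = Add(Add(3, Mul(-2, Pow(N, 2))), Mul(-1, N)) = Add(3, Mul(-1, N), Mul(-2, Pow(N, 2))))
Mul(Mul(Mul(3, Function('C')(5)), -4), Function('v')(5)) = Mul(Mul(Mul(3, 5), -4), Add(3, Mul(-1, 5), Mul(-2, Pow(5, 2)))) = Mul(Mul(15, -4), Add(3, -5, Mul(-2, 25))) = Mul(-60, Add(3, -5, -50)) = Mul(-60, -52) = 3120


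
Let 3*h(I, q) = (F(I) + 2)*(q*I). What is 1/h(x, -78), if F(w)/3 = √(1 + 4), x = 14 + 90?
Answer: 1/55432 - 3*√5/110864 ≈ -4.2468e-5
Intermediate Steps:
x = 104
F(w) = 3*√5 (F(w) = 3*√(1 + 4) = 3*√5)
h(I, q) = I*q*(2 + 3*√5)/3 (h(I, q) = ((3*√5 + 2)*(q*I))/3 = ((2 + 3*√5)*(I*q))/3 = (I*q*(2 + 3*√5))/3 = I*q*(2 + 3*√5)/3)
1/h(x, -78) = 1/((⅓)*104*(-78)*(2 + 3*√5)) = 1/(-5408 - 8112*√5)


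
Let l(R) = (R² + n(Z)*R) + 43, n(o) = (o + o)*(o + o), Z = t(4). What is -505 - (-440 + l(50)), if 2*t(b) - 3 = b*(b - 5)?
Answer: -2658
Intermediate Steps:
t(b) = 3/2 + b*(-5 + b)/2 (t(b) = 3/2 + (b*(b - 5))/2 = 3/2 + (b*(-5 + b))/2 = 3/2 + b*(-5 + b)/2)
Z = -½ (Z = 3/2 + (½)*4² - 5/2*4 = 3/2 + (½)*16 - 10 = 3/2 + 8 - 10 = -½ ≈ -0.50000)
n(o) = 4*o² (n(o) = (2*o)*(2*o) = 4*o²)
l(R) = 43 + R + R² (l(R) = (R² + (4*(-½)²)*R) + 43 = (R² + (4*(¼))*R) + 43 = (R² + 1*R) + 43 = (R² + R) + 43 = (R + R²) + 43 = 43 + R + R²)
-505 - (-440 + l(50)) = -505 - (-440 + (43 + 50 + 50²)) = -505 - (-440 + (43 + 50 + 2500)) = -505 - (-440 + 2593) = -505 - 1*2153 = -505 - 2153 = -2658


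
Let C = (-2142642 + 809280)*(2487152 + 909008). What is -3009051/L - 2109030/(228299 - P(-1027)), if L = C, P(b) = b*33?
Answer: -318344743513963197/39575925993004160 ≈ -8.0439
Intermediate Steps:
P(b) = 33*b
C = -4528310689920 (C = -1333362*3396160 = -4528310689920)
L = -4528310689920
-3009051/L - 2109030/(228299 - P(-1027)) = -3009051/(-4528310689920) - 2109030/(228299 - 33*(-1027)) = -3009051*(-1/4528310689920) - 2109030/(228299 - 1*(-33891)) = 1003017/1509436896640 - 2109030/(228299 + 33891) = 1003017/1509436896640 - 2109030/262190 = 1003017/1509436896640 - 2109030*1/262190 = 1003017/1509436896640 - 210903/26219 = -318344743513963197/39575925993004160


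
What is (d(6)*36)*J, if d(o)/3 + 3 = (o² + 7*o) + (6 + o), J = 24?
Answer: 225504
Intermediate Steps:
d(o) = 9 + 3*o² + 24*o (d(o) = -9 + 3*((o² + 7*o) + (6 + o)) = -9 + 3*(6 + o² + 8*o) = -9 + (18 + 3*o² + 24*o) = 9 + 3*o² + 24*o)
(d(6)*36)*J = ((9 + 3*6² + 24*6)*36)*24 = ((9 + 3*36 + 144)*36)*24 = ((9 + 108 + 144)*36)*24 = (261*36)*24 = 9396*24 = 225504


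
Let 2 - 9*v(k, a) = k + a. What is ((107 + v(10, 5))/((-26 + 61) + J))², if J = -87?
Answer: 225625/54756 ≈ 4.1206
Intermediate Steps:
v(k, a) = 2/9 - a/9 - k/9 (v(k, a) = 2/9 - (k + a)/9 = 2/9 - (a + k)/9 = 2/9 + (-a/9 - k/9) = 2/9 - a/9 - k/9)
((107 + v(10, 5))/((-26 + 61) + J))² = ((107 + (2/9 - ⅑*5 - ⅑*10))/((-26 + 61) - 87))² = ((107 + (2/9 - 5/9 - 10/9))/(35 - 87))² = ((107 - 13/9)/(-52))² = ((950/9)*(-1/52))² = (-475/234)² = 225625/54756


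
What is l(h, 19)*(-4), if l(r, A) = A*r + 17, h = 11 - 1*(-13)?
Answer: -1892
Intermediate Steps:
h = 24 (h = 11 + 13 = 24)
l(r, A) = 17 + A*r
l(h, 19)*(-4) = (17 + 19*24)*(-4) = (17 + 456)*(-4) = 473*(-4) = -1892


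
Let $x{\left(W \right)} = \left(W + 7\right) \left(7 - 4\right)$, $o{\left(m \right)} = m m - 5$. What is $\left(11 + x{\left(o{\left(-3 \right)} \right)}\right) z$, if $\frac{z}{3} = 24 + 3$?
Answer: $3564$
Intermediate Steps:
$z = 81$ ($z = 3 \left(24 + 3\right) = 3 \cdot 27 = 81$)
$o{\left(m \right)} = -5 + m^{2}$ ($o{\left(m \right)} = m^{2} - 5 = -5 + m^{2}$)
$x{\left(W \right)} = 21 + 3 W$ ($x{\left(W \right)} = \left(7 + W\right) 3 = 21 + 3 W$)
$\left(11 + x{\left(o{\left(-3 \right)} \right)}\right) z = \left(11 + \left(21 + 3 \left(-5 + \left(-3\right)^{2}\right)\right)\right) 81 = \left(11 + \left(21 + 3 \left(-5 + 9\right)\right)\right) 81 = \left(11 + \left(21 + 3 \cdot 4\right)\right) 81 = \left(11 + \left(21 + 12\right)\right) 81 = \left(11 + 33\right) 81 = 44 \cdot 81 = 3564$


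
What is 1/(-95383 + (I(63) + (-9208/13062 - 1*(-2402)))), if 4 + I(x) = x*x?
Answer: -6531/581368100 ≈ -1.1234e-5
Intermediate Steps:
I(x) = -4 + x² (I(x) = -4 + x*x = -4 + x²)
1/(-95383 + (I(63) + (-9208/13062 - 1*(-2402)))) = 1/(-95383 + ((-4 + 63²) + (-9208/13062 - 1*(-2402)))) = 1/(-95383 + ((-4 + 3969) + (-9208*1/13062 + 2402))) = 1/(-95383 + (3965 + (-4604/6531 + 2402))) = 1/(-95383 + (3965 + 15682858/6531)) = 1/(-95383 + 41578273/6531) = 1/(-581368100/6531) = -6531/581368100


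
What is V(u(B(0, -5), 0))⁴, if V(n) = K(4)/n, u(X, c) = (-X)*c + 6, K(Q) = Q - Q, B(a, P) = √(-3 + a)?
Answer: 0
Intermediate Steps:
K(Q) = 0
u(X, c) = 6 - X*c (u(X, c) = -X*c + 6 = 6 - X*c)
V(n) = 0 (V(n) = 0/n = 0)
V(u(B(0, -5), 0))⁴ = 0⁴ = 0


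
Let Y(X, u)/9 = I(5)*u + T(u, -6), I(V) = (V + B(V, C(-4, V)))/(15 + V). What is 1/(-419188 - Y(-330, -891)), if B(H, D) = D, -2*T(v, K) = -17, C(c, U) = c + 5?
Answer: -5/2084294 ≈ -2.3989e-6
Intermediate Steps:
C(c, U) = 5 + c
T(v, K) = 17/2 (T(v, K) = -½*(-17) = 17/2)
I(V) = (1 + V)/(15 + V) (I(V) = (V + (5 - 4))/(15 + V) = (V + 1)/(15 + V) = (1 + V)/(15 + V))
Y(X, u) = 153/2 + 27*u/10 (Y(X, u) = 9*(((1 + 5)/(15 + 5))*u + 17/2) = 9*((6/20)*u + 17/2) = 9*(((1/20)*6)*u + 17/2) = 9*(3*u/10 + 17/2) = 9*(17/2 + 3*u/10) = 153/2 + 27*u/10)
1/(-419188 - Y(-330, -891)) = 1/(-419188 - (153/2 + (27/10)*(-891))) = 1/(-419188 - (153/2 - 24057/10)) = 1/(-419188 - 1*(-11646/5)) = 1/(-419188 + 11646/5) = 1/(-2084294/5) = -5/2084294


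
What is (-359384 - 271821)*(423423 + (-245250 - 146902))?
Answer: -19738411555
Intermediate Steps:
(-359384 - 271821)*(423423 + (-245250 - 146902)) = -631205*(423423 - 392152) = -631205*31271 = -19738411555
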